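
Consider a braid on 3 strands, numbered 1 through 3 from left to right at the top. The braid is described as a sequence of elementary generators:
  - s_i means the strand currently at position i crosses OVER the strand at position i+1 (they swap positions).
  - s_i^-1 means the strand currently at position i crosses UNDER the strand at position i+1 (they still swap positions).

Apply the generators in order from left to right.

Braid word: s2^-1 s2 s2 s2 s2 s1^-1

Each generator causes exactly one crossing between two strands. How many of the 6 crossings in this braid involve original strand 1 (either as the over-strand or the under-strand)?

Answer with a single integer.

Answer: 1

Derivation:
Gen 1: crossing 2x3. Involves strand 1? no. Count so far: 0
Gen 2: crossing 3x2. Involves strand 1? no. Count so far: 0
Gen 3: crossing 2x3. Involves strand 1? no. Count so far: 0
Gen 4: crossing 3x2. Involves strand 1? no. Count so far: 0
Gen 5: crossing 2x3. Involves strand 1? no. Count so far: 0
Gen 6: crossing 1x3. Involves strand 1? yes. Count so far: 1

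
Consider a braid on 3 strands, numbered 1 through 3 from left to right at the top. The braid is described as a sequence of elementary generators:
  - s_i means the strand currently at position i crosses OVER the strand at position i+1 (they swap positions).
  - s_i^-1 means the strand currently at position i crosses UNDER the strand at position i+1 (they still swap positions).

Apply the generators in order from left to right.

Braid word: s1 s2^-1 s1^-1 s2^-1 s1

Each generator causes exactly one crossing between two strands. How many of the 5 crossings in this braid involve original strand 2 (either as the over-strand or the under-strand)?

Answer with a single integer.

Gen 1: crossing 1x2. Involves strand 2? yes. Count so far: 1
Gen 2: crossing 1x3. Involves strand 2? no. Count so far: 1
Gen 3: crossing 2x3. Involves strand 2? yes. Count so far: 2
Gen 4: crossing 2x1. Involves strand 2? yes. Count so far: 3
Gen 5: crossing 3x1. Involves strand 2? no. Count so far: 3

Answer: 3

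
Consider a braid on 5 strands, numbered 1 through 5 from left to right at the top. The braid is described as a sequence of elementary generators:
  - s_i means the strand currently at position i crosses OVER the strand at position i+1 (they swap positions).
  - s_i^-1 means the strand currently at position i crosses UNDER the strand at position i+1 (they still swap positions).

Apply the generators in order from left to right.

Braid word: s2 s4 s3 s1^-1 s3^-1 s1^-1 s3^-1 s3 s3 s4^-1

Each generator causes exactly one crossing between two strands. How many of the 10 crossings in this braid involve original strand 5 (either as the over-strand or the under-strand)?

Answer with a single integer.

Gen 1: crossing 2x3. Involves strand 5? no. Count so far: 0
Gen 2: crossing 4x5. Involves strand 5? yes. Count so far: 1
Gen 3: crossing 2x5. Involves strand 5? yes. Count so far: 2
Gen 4: crossing 1x3. Involves strand 5? no. Count so far: 2
Gen 5: crossing 5x2. Involves strand 5? yes. Count so far: 3
Gen 6: crossing 3x1. Involves strand 5? no. Count so far: 3
Gen 7: crossing 2x5. Involves strand 5? yes. Count so far: 4
Gen 8: crossing 5x2. Involves strand 5? yes. Count so far: 5
Gen 9: crossing 2x5. Involves strand 5? yes. Count so far: 6
Gen 10: crossing 2x4. Involves strand 5? no. Count so far: 6

Answer: 6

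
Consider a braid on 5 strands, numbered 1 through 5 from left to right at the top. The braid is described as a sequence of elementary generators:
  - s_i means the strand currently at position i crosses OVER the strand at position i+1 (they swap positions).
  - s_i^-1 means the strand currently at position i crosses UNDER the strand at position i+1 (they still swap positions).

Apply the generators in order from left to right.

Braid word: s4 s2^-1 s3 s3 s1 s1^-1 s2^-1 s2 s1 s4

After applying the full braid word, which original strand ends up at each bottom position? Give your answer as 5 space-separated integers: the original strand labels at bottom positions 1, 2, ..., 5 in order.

Answer: 3 1 2 4 5

Derivation:
Gen 1 (s4): strand 4 crosses over strand 5. Perm now: [1 2 3 5 4]
Gen 2 (s2^-1): strand 2 crosses under strand 3. Perm now: [1 3 2 5 4]
Gen 3 (s3): strand 2 crosses over strand 5. Perm now: [1 3 5 2 4]
Gen 4 (s3): strand 5 crosses over strand 2. Perm now: [1 3 2 5 4]
Gen 5 (s1): strand 1 crosses over strand 3. Perm now: [3 1 2 5 4]
Gen 6 (s1^-1): strand 3 crosses under strand 1. Perm now: [1 3 2 5 4]
Gen 7 (s2^-1): strand 3 crosses under strand 2. Perm now: [1 2 3 5 4]
Gen 8 (s2): strand 2 crosses over strand 3. Perm now: [1 3 2 5 4]
Gen 9 (s1): strand 1 crosses over strand 3. Perm now: [3 1 2 5 4]
Gen 10 (s4): strand 5 crosses over strand 4. Perm now: [3 1 2 4 5]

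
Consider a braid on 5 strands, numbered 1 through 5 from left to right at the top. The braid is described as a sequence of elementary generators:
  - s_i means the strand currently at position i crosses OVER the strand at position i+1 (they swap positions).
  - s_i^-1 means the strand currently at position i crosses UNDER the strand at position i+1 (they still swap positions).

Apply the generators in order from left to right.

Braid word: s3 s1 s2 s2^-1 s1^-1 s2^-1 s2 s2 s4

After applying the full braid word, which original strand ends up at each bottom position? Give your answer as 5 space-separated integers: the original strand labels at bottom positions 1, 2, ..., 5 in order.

Answer: 1 4 2 5 3

Derivation:
Gen 1 (s3): strand 3 crosses over strand 4. Perm now: [1 2 4 3 5]
Gen 2 (s1): strand 1 crosses over strand 2. Perm now: [2 1 4 3 5]
Gen 3 (s2): strand 1 crosses over strand 4. Perm now: [2 4 1 3 5]
Gen 4 (s2^-1): strand 4 crosses under strand 1. Perm now: [2 1 4 3 5]
Gen 5 (s1^-1): strand 2 crosses under strand 1. Perm now: [1 2 4 3 5]
Gen 6 (s2^-1): strand 2 crosses under strand 4. Perm now: [1 4 2 3 5]
Gen 7 (s2): strand 4 crosses over strand 2. Perm now: [1 2 4 3 5]
Gen 8 (s2): strand 2 crosses over strand 4. Perm now: [1 4 2 3 5]
Gen 9 (s4): strand 3 crosses over strand 5. Perm now: [1 4 2 5 3]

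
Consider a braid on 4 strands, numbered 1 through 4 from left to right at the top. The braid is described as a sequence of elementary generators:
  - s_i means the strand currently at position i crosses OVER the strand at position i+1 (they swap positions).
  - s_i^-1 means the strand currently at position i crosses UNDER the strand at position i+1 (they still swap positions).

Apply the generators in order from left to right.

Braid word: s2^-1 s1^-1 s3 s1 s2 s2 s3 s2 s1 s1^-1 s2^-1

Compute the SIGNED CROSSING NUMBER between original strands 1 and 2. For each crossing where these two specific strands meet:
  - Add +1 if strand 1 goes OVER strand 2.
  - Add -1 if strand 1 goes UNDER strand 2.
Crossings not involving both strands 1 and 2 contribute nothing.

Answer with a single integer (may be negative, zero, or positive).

Gen 1: crossing 2x3. Both 1&2? no. Sum: 0
Gen 2: crossing 1x3. Both 1&2? no. Sum: 0
Gen 3: crossing 2x4. Both 1&2? no. Sum: 0
Gen 4: crossing 3x1. Both 1&2? no. Sum: 0
Gen 5: crossing 3x4. Both 1&2? no. Sum: 0
Gen 6: crossing 4x3. Both 1&2? no. Sum: 0
Gen 7: crossing 4x2. Both 1&2? no. Sum: 0
Gen 8: crossing 3x2. Both 1&2? no. Sum: 0
Gen 9: 1 over 2. Both 1&2? yes. Contrib: +1. Sum: 1
Gen 10: 2 under 1. Both 1&2? yes. Contrib: +1. Sum: 2
Gen 11: crossing 2x3. Both 1&2? no. Sum: 2

Answer: 2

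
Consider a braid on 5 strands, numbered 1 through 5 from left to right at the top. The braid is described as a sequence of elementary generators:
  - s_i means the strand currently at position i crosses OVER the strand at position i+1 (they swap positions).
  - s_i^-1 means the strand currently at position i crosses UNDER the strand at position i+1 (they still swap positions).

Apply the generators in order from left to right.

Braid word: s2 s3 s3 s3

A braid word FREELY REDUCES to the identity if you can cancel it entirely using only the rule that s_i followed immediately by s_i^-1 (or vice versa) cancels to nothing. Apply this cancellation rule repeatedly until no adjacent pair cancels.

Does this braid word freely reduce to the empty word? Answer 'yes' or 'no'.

Answer: no

Derivation:
Gen 1 (s2): push. Stack: [s2]
Gen 2 (s3): push. Stack: [s2 s3]
Gen 3 (s3): push. Stack: [s2 s3 s3]
Gen 4 (s3): push. Stack: [s2 s3 s3 s3]
Reduced word: s2 s3 s3 s3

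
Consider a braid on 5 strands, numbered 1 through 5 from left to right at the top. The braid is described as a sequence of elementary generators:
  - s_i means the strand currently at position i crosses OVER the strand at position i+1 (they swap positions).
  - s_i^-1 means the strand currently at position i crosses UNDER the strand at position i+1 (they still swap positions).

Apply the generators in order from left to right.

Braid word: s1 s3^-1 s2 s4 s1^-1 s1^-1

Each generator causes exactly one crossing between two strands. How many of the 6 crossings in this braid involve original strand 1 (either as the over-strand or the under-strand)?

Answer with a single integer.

Gen 1: crossing 1x2. Involves strand 1? yes. Count so far: 1
Gen 2: crossing 3x4. Involves strand 1? no. Count so far: 1
Gen 3: crossing 1x4. Involves strand 1? yes. Count so far: 2
Gen 4: crossing 3x5. Involves strand 1? no. Count so far: 2
Gen 5: crossing 2x4. Involves strand 1? no. Count so far: 2
Gen 6: crossing 4x2. Involves strand 1? no. Count so far: 2

Answer: 2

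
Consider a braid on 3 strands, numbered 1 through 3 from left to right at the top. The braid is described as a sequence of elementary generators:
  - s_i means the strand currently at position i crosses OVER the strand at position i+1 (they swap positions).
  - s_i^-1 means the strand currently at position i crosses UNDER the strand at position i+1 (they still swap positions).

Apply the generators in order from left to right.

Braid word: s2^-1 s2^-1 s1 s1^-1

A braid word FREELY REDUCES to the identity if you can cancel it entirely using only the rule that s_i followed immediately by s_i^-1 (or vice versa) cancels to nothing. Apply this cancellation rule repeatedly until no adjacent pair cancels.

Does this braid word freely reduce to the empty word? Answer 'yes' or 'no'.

Gen 1 (s2^-1): push. Stack: [s2^-1]
Gen 2 (s2^-1): push. Stack: [s2^-1 s2^-1]
Gen 3 (s1): push. Stack: [s2^-1 s2^-1 s1]
Gen 4 (s1^-1): cancels prior s1. Stack: [s2^-1 s2^-1]
Reduced word: s2^-1 s2^-1

Answer: no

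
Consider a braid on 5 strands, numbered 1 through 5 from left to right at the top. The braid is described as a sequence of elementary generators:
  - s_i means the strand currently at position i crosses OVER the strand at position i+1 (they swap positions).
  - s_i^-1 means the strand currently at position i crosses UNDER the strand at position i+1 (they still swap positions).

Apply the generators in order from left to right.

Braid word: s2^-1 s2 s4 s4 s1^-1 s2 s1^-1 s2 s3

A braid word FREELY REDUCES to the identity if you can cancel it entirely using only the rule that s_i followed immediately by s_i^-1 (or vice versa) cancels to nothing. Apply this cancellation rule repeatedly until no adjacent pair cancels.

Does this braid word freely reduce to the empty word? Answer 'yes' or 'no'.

Gen 1 (s2^-1): push. Stack: [s2^-1]
Gen 2 (s2): cancels prior s2^-1. Stack: []
Gen 3 (s4): push. Stack: [s4]
Gen 4 (s4): push. Stack: [s4 s4]
Gen 5 (s1^-1): push. Stack: [s4 s4 s1^-1]
Gen 6 (s2): push. Stack: [s4 s4 s1^-1 s2]
Gen 7 (s1^-1): push. Stack: [s4 s4 s1^-1 s2 s1^-1]
Gen 8 (s2): push. Stack: [s4 s4 s1^-1 s2 s1^-1 s2]
Gen 9 (s3): push. Stack: [s4 s4 s1^-1 s2 s1^-1 s2 s3]
Reduced word: s4 s4 s1^-1 s2 s1^-1 s2 s3

Answer: no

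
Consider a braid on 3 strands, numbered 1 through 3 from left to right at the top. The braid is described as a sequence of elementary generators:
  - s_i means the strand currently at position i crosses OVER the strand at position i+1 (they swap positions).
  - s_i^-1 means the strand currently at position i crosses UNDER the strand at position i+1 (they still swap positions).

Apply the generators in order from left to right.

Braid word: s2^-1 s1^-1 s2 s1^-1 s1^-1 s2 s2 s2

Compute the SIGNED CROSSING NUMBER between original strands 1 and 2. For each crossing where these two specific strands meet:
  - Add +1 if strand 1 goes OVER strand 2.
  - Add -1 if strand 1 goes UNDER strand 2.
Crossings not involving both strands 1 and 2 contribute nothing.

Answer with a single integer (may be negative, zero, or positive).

Answer: 0

Derivation:
Gen 1: crossing 2x3. Both 1&2? no. Sum: 0
Gen 2: crossing 1x3. Both 1&2? no. Sum: 0
Gen 3: 1 over 2. Both 1&2? yes. Contrib: +1. Sum: 1
Gen 4: crossing 3x2. Both 1&2? no. Sum: 1
Gen 5: crossing 2x3. Both 1&2? no. Sum: 1
Gen 6: 2 over 1. Both 1&2? yes. Contrib: -1. Sum: 0
Gen 7: 1 over 2. Both 1&2? yes. Contrib: +1. Sum: 1
Gen 8: 2 over 1. Both 1&2? yes. Contrib: -1. Sum: 0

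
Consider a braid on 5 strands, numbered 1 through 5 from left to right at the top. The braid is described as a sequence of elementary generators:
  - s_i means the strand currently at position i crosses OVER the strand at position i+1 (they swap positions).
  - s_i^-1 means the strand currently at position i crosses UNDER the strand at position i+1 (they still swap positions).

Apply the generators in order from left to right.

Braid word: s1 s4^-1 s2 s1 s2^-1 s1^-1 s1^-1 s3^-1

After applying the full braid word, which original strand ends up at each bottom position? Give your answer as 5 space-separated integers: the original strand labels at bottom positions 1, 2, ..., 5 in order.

Answer: 3 1 5 2 4

Derivation:
Gen 1 (s1): strand 1 crosses over strand 2. Perm now: [2 1 3 4 5]
Gen 2 (s4^-1): strand 4 crosses under strand 5. Perm now: [2 1 3 5 4]
Gen 3 (s2): strand 1 crosses over strand 3. Perm now: [2 3 1 5 4]
Gen 4 (s1): strand 2 crosses over strand 3. Perm now: [3 2 1 5 4]
Gen 5 (s2^-1): strand 2 crosses under strand 1. Perm now: [3 1 2 5 4]
Gen 6 (s1^-1): strand 3 crosses under strand 1. Perm now: [1 3 2 5 4]
Gen 7 (s1^-1): strand 1 crosses under strand 3. Perm now: [3 1 2 5 4]
Gen 8 (s3^-1): strand 2 crosses under strand 5. Perm now: [3 1 5 2 4]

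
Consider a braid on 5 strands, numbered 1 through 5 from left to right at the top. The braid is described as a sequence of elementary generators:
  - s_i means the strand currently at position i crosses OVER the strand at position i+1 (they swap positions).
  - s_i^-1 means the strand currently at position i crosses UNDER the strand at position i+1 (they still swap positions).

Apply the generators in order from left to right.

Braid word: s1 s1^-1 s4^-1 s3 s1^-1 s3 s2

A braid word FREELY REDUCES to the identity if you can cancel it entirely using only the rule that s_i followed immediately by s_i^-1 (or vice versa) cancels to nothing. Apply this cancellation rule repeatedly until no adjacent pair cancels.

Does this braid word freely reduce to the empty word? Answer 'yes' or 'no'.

Gen 1 (s1): push. Stack: [s1]
Gen 2 (s1^-1): cancels prior s1. Stack: []
Gen 3 (s4^-1): push. Stack: [s4^-1]
Gen 4 (s3): push. Stack: [s4^-1 s3]
Gen 5 (s1^-1): push. Stack: [s4^-1 s3 s1^-1]
Gen 6 (s3): push. Stack: [s4^-1 s3 s1^-1 s3]
Gen 7 (s2): push. Stack: [s4^-1 s3 s1^-1 s3 s2]
Reduced word: s4^-1 s3 s1^-1 s3 s2

Answer: no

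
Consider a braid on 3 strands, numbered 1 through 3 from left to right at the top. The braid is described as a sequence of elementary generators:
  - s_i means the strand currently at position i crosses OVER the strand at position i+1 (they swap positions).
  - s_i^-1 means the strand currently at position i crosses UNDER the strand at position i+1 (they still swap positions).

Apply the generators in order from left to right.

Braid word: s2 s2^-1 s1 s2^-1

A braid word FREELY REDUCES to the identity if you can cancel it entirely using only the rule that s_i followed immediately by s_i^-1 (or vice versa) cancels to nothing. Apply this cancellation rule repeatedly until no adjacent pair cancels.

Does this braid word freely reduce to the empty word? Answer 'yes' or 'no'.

Gen 1 (s2): push. Stack: [s2]
Gen 2 (s2^-1): cancels prior s2. Stack: []
Gen 3 (s1): push. Stack: [s1]
Gen 4 (s2^-1): push. Stack: [s1 s2^-1]
Reduced word: s1 s2^-1

Answer: no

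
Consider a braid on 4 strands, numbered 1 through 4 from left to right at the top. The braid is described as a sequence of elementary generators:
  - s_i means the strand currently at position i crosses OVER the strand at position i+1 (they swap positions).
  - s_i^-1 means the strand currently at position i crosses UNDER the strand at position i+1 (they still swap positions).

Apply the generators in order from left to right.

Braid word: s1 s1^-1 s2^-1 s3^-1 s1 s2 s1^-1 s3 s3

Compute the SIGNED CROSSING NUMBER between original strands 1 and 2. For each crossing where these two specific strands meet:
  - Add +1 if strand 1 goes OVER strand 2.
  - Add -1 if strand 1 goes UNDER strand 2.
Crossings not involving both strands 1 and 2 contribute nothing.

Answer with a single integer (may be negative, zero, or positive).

Answer: 2

Derivation:
Gen 1: 1 over 2. Both 1&2? yes. Contrib: +1. Sum: 1
Gen 2: 2 under 1. Both 1&2? yes. Contrib: +1. Sum: 2
Gen 3: crossing 2x3. Both 1&2? no. Sum: 2
Gen 4: crossing 2x4. Both 1&2? no. Sum: 2
Gen 5: crossing 1x3. Both 1&2? no. Sum: 2
Gen 6: crossing 1x4. Both 1&2? no. Sum: 2
Gen 7: crossing 3x4. Both 1&2? no. Sum: 2
Gen 8: 1 over 2. Both 1&2? yes. Contrib: +1. Sum: 3
Gen 9: 2 over 1. Both 1&2? yes. Contrib: -1. Sum: 2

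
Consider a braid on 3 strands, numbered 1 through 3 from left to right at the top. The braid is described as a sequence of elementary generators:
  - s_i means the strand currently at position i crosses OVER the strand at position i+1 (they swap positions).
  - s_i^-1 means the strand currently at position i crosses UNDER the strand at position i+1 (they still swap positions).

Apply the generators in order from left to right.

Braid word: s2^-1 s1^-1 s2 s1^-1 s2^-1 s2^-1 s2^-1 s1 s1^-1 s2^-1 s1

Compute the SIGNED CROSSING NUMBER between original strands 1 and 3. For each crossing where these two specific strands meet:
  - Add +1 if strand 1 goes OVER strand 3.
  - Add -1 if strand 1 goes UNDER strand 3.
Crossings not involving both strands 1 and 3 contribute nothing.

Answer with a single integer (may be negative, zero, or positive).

Gen 1: crossing 2x3. Both 1&3? no. Sum: 0
Gen 2: 1 under 3. Both 1&3? yes. Contrib: -1. Sum: -1
Gen 3: crossing 1x2. Both 1&3? no. Sum: -1
Gen 4: crossing 3x2. Both 1&3? no. Sum: -1
Gen 5: 3 under 1. Both 1&3? yes. Contrib: +1. Sum: 0
Gen 6: 1 under 3. Both 1&3? yes. Contrib: -1. Sum: -1
Gen 7: 3 under 1. Both 1&3? yes. Contrib: +1. Sum: 0
Gen 8: crossing 2x1. Both 1&3? no. Sum: 0
Gen 9: crossing 1x2. Both 1&3? no. Sum: 0
Gen 10: 1 under 3. Both 1&3? yes. Contrib: -1. Sum: -1
Gen 11: crossing 2x3. Both 1&3? no. Sum: -1

Answer: -1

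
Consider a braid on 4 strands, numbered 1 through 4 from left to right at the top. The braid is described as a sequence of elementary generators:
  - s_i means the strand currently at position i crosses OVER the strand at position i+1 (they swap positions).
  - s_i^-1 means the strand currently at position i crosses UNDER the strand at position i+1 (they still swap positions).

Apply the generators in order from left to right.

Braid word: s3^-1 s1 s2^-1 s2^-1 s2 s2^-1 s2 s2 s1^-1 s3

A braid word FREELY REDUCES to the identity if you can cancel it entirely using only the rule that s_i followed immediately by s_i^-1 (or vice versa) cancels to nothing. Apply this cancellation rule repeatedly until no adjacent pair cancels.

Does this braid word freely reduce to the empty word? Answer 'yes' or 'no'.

Answer: yes

Derivation:
Gen 1 (s3^-1): push. Stack: [s3^-1]
Gen 2 (s1): push. Stack: [s3^-1 s1]
Gen 3 (s2^-1): push. Stack: [s3^-1 s1 s2^-1]
Gen 4 (s2^-1): push. Stack: [s3^-1 s1 s2^-1 s2^-1]
Gen 5 (s2): cancels prior s2^-1. Stack: [s3^-1 s1 s2^-1]
Gen 6 (s2^-1): push. Stack: [s3^-1 s1 s2^-1 s2^-1]
Gen 7 (s2): cancels prior s2^-1. Stack: [s3^-1 s1 s2^-1]
Gen 8 (s2): cancels prior s2^-1. Stack: [s3^-1 s1]
Gen 9 (s1^-1): cancels prior s1. Stack: [s3^-1]
Gen 10 (s3): cancels prior s3^-1. Stack: []
Reduced word: (empty)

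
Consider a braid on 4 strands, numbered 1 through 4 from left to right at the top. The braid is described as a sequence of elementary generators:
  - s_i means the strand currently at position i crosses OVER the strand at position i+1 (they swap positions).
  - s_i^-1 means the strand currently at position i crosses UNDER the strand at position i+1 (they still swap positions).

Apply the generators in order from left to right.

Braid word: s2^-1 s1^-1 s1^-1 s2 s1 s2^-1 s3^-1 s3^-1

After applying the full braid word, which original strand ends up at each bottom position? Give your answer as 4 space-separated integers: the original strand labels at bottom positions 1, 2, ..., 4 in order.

Gen 1 (s2^-1): strand 2 crosses under strand 3. Perm now: [1 3 2 4]
Gen 2 (s1^-1): strand 1 crosses under strand 3. Perm now: [3 1 2 4]
Gen 3 (s1^-1): strand 3 crosses under strand 1. Perm now: [1 3 2 4]
Gen 4 (s2): strand 3 crosses over strand 2. Perm now: [1 2 3 4]
Gen 5 (s1): strand 1 crosses over strand 2. Perm now: [2 1 3 4]
Gen 6 (s2^-1): strand 1 crosses under strand 3. Perm now: [2 3 1 4]
Gen 7 (s3^-1): strand 1 crosses under strand 4. Perm now: [2 3 4 1]
Gen 8 (s3^-1): strand 4 crosses under strand 1. Perm now: [2 3 1 4]

Answer: 2 3 1 4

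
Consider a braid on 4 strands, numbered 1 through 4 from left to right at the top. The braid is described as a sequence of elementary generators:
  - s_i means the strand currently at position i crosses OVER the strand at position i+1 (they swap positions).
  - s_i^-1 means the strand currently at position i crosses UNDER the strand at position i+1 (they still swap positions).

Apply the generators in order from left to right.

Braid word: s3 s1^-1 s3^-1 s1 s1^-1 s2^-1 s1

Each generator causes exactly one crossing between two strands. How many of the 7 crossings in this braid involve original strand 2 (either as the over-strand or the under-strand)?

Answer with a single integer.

Gen 1: crossing 3x4. Involves strand 2? no. Count so far: 0
Gen 2: crossing 1x2. Involves strand 2? yes. Count so far: 1
Gen 3: crossing 4x3. Involves strand 2? no. Count so far: 1
Gen 4: crossing 2x1. Involves strand 2? yes. Count so far: 2
Gen 5: crossing 1x2. Involves strand 2? yes. Count so far: 3
Gen 6: crossing 1x3. Involves strand 2? no. Count so far: 3
Gen 7: crossing 2x3. Involves strand 2? yes. Count so far: 4

Answer: 4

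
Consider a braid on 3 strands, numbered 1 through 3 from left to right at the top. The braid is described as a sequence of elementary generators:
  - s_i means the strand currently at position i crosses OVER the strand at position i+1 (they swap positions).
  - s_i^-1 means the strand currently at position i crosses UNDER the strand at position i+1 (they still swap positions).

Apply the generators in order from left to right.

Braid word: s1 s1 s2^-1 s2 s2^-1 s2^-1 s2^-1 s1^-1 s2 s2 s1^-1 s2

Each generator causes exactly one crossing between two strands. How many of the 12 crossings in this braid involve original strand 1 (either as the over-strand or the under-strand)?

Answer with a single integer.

Answer: 6

Derivation:
Gen 1: crossing 1x2. Involves strand 1? yes. Count so far: 1
Gen 2: crossing 2x1. Involves strand 1? yes. Count so far: 2
Gen 3: crossing 2x3. Involves strand 1? no. Count so far: 2
Gen 4: crossing 3x2. Involves strand 1? no. Count so far: 2
Gen 5: crossing 2x3. Involves strand 1? no. Count so far: 2
Gen 6: crossing 3x2. Involves strand 1? no. Count so far: 2
Gen 7: crossing 2x3. Involves strand 1? no. Count so far: 2
Gen 8: crossing 1x3. Involves strand 1? yes. Count so far: 3
Gen 9: crossing 1x2. Involves strand 1? yes. Count so far: 4
Gen 10: crossing 2x1. Involves strand 1? yes. Count so far: 5
Gen 11: crossing 3x1. Involves strand 1? yes. Count so far: 6
Gen 12: crossing 3x2. Involves strand 1? no. Count so far: 6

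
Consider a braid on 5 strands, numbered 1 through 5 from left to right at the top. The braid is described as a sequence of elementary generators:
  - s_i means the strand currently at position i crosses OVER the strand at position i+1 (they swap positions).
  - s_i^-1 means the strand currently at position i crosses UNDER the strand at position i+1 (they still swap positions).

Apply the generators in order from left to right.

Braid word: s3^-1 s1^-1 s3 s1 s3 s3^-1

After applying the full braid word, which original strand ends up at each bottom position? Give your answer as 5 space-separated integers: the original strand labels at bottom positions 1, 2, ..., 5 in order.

Answer: 1 2 3 4 5

Derivation:
Gen 1 (s3^-1): strand 3 crosses under strand 4. Perm now: [1 2 4 3 5]
Gen 2 (s1^-1): strand 1 crosses under strand 2. Perm now: [2 1 4 3 5]
Gen 3 (s3): strand 4 crosses over strand 3. Perm now: [2 1 3 4 5]
Gen 4 (s1): strand 2 crosses over strand 1. Perm now: [1 2 3 4 5]
Gen 5 (s3): strand 3 crosses over strand 4. Perm now: [1 2 4 3 5]
Gen 6 (s3^-1): strand 4 crosses under strand 3. Perm now: [1 2 3 4 5]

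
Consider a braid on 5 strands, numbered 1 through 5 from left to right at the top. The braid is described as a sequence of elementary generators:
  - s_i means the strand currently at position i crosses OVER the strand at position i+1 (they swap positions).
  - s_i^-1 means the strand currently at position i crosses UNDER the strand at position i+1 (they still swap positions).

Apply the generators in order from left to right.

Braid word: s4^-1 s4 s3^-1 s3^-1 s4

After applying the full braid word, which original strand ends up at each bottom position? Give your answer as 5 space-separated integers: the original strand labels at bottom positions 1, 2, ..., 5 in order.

Answer: 1 2 3 5 4

Derivation:
Gen 1 (s4^-1): strand 4 crosses under strand 5. Perm now: [1 2 3 5 4]
Gen 2 (s4): strand 5 crosses over strand 4. Perm now: [1 2 3 4 5]
Gen 3 (s3^-1): strand 3 crosses under strand 4. Perm now: [1 2 4 3 5]
Gen 4 (s3^-1): strand 4 crosses under strand 3. Perm now: [1 2 3 4 5]
Gen 5 (s4): strand 4 crosses over strand 5. Perm now: [1 2 3 5 4]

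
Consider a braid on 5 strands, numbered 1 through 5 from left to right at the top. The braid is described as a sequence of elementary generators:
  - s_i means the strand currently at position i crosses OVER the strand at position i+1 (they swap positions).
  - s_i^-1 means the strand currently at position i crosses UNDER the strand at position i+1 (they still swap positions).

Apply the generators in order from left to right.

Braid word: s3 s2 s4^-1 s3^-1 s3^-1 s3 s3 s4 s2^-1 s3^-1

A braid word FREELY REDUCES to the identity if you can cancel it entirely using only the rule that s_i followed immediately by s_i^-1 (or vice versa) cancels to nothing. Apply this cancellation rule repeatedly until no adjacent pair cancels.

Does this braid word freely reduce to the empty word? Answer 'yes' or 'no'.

Gen 1 (s3): push. Stack: [s3]
Gen 2 (s2): push. Stack: [s3 s2]
Gen 3 (s4^-1): push. Stack: [s3 s2 s4^-1]
Gen 4 (s3^-1): push. Stack: [s3 s2 s4^-1 s3^-1]
Gen 5 (s3^-1): push. Stack: [s3 s2 s4^-1 s3^-1 s3^-1]
Gen 6 (s3): cancels prior s3^-1. Stack: [s3 s2 s4^-1 s3^-1]
Gen 7 (s3): cancels prior s3^-1. Stack: [s3 s2 s4^-1]
Gen 8 (s4): cancels prior s4^-1. Stack: [s3 s2]
Gen 9 (s2^-1): cancels prior s2. Stack: [s3]
Gen 10 (s3^-1): cancels prior s3. Stack: []
Reduced word: (empty)

Answer: yes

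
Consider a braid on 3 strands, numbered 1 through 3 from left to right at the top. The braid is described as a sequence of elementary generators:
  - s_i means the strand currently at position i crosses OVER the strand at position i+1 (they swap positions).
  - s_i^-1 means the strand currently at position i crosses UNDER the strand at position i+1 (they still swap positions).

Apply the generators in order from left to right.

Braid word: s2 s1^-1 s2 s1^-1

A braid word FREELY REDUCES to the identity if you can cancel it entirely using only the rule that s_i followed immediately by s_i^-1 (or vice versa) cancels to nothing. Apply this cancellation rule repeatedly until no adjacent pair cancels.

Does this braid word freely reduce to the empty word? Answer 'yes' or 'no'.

Gen 1 (s2): push. Stack: [s2]
Gen 2 (s1^-1): push. Stack: [s2 s1^-1]
Gen 3 (s2): push. Stack: [s2 s1^-1 s2]
Gen 4 (s1^-1): push. Stack: [s2 s1^-1 s2 s1^-1]
Reduced word: s2 s1^-1 s2 s1^-1

Answer: no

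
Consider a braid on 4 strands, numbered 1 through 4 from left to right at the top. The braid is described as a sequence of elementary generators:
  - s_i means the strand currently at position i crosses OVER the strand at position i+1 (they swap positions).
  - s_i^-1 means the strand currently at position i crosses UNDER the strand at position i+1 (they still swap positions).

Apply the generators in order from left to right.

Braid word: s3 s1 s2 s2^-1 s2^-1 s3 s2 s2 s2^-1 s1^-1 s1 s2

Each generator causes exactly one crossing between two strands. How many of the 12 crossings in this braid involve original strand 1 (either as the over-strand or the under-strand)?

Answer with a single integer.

Gen 1: crossing 3x4. Involves strand 1? no. Count so far: 0
Gen 2: crossing 1x2. Involves strand 1? yes. Count so far: 1
Gen 3: crossing 1x4. Involves strand 1? yes. Count so far: 2
Gen 4: crossing 4x1. Involves strand 1? yes. Count so far: 3
Gen 5: crossing 1x4. Involves strand 1? yes. Count so far: 4
Gen 6: crossing 1x3. Involves strand 1? yes. Count so far: 5
Gen 7: crossing 4x3. Involves strand 1? no. Count so far: 5
Gen 8: crossing 3x4. Involves strand 1? no. Count so far: 5
Gen 9: crossing 4x3. Involves strand 1? no. Count so far: 5
Gen 10: crossing 2x3. Involves strand 1? no. Count so far: 5
Gen 11: crossing 3x2. Involves strand 1? no. Count so far: 5
Gen 12: crossing 3x4. Involves strand 1? no. Count so far: 5

Answer: 5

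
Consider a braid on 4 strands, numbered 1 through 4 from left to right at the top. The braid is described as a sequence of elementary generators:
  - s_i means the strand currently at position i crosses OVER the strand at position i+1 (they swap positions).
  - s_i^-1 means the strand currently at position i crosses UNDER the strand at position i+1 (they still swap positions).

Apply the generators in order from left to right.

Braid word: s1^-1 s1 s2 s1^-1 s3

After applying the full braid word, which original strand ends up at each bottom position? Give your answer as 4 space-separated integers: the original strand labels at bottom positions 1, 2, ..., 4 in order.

Answer: 3 1 4 2

Derivation:
Gen 1 (s1^-1): strand 1 crosses under strand 2. Perm now: [2 1 3 4]
Gen 2 (s1): strand 2 crosses over strand 1. Perm now: [1 2 3 4]
Gen 3 (s2): strand 2 crosses over strand 3. Perm now: [1 3 2 4]
Gen 4 (s1^-1): strand 1 crosses under strand 3. Perm now: [3 1 2 4]
Gen 5 (s3): strand 2 crosses over strand 4. Perm now: [3 1 4 2]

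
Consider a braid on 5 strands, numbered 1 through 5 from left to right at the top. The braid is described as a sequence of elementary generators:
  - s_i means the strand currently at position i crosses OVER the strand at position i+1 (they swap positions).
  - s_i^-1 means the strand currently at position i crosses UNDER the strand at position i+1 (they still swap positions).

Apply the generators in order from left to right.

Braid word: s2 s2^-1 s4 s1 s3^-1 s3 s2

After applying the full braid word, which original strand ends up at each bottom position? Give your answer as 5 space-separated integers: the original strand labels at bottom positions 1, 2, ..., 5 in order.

Answer: 2 3 1 5 4

Derivation:
Gen 1 (s2): strand 2 crosses over strand 3. Perm now: [1 3 2 4 5]
Gen 2 (s2^-1): strand 3 crosses under strand 2. Perm now: [1 2 3 4 5]
Gen 3 (s4): strand 4 crosses over strand 5. Perm now: [1 2 3 5 4]
Gen 4 (s1): strand 1 crosses over strand 2. Perm now: [2 1 3 5 4]
Gen 5 (s3^-1): strand 3 crosses under strand 5. Perm now: [2 1 5 3 4]
Gen 6 (s3): strand 5 crosses over strand 3. Perm now: [2 1 3 5 4]
Gen 7 (s2): strand 1 crosses over strand 3. Perm now: [2 3 1 5 4]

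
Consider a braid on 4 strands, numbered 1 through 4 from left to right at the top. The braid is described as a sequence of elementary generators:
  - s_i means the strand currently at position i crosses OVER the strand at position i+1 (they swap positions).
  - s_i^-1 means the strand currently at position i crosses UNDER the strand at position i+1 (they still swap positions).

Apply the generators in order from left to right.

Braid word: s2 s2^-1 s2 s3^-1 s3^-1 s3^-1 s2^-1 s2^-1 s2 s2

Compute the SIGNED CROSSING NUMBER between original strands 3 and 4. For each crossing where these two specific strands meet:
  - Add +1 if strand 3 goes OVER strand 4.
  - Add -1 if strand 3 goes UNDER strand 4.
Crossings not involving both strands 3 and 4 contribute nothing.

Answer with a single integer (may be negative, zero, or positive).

Answer: 0

Derivation:
Gen 1: crossing 2x3. Both 3&4? no. Sum: 0
Gen 2: crossing 3x2. Both 3&4? no. Sum: 0
Gen 3: crossing 2x3. Both 3&4? no. Sum: 0
Gen 4: crossing 2x4. Both 3&4? no. Sum: 0
Gen 5: crossing 4x2. Both 3&4? no. Sum: 0
Gen 6: crossing 2x4. Both 3&4? no. Sum: 0
Gen 7: 3 under 4. Both 3&4? yes. Contrib: -1. Sum: -1
Gen 8: 4 under 3. Both 3&4? yes. Contrib: +1. Sum: 0
Gen 9: 3 over 4. Both 3&4? yes. Contrib: +1. Sum: 1
Gen 10: 4 over 3. Both 3&4? yes. Contrib: -1. Sum: 0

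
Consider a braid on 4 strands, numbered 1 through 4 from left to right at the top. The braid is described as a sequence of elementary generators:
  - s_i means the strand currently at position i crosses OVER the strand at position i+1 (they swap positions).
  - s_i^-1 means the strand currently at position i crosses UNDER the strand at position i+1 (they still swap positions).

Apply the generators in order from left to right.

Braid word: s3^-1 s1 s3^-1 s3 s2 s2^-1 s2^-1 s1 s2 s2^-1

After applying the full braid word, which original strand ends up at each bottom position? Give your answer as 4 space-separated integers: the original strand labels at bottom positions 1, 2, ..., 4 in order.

Gen 1 (s3^-1): strand 3 crosses under strand 4. Perm now: [1 2 4 3]
Gen 2 (s1): strand 1 crosses over strand 2. Perm now: [2 1 4 3]
Gen 3 (s3^-1): strand 4 crosses under strand 3. Perm now: [2 1 3 4]
Gen 4 (s3): strand 3 crosses over strand 4. Perm now: [2 1 4 3]
Gen 5 (s2): strand 1 crosses over strand 4. Perm now: [2 4 1 3]
Gen 6 (s2^-1): strand 4 crosses under strand 1. Perm now: [2 1 4 3]
Gen 7 (s2^-1): strand 1 crosses under strand 4. Perm now: [2 4 1 3]
Gen 8 (s1): strand 2 crosses over strand 4. Perm now: [4 2 1 3]
Gen 9 (s2): strand 2 crosses over strand 1. Perm now: [4 1 2 3]
Gen 10 (s2^-1): strand 1 crosses under strand 2. Perm now: [4 2 1 3]

Answer: 4 2 1 3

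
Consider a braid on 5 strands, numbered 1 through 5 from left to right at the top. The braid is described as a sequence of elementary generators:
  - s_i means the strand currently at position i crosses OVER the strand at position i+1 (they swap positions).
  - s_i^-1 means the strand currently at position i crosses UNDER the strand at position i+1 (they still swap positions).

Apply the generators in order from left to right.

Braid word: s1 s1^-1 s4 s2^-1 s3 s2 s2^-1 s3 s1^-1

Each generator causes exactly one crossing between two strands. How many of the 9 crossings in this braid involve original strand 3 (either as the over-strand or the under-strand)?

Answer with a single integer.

Answer: 4

Derivation:
Gen 1: crossing 1x2. Involves strand 3? no. Count so far: 0
Gen 2: crossing 2x1. Involves strand 3? no. Count so far: 0
Gen 3: crossing 4x5. Involves strand 3? no. Count so far: 0
Gen 4: crossing 2x3. Involves strand 3? yes. Count so far: 1
Gen 5: crossing 2x5. Involves strand 3? no. Count so far: 1
Gen 6: crossing 3x5. Involves strand 3? yes. Count so far: 2
Gen 7: crossing 5x3. Involves strand 3? yes. Count so far: 3
Gen 8: crossing 5x2. Involves strand 3? no. Count so far: 3
Gen 9: crossing 1x3. Involves strand 3? yes. Count so far: 4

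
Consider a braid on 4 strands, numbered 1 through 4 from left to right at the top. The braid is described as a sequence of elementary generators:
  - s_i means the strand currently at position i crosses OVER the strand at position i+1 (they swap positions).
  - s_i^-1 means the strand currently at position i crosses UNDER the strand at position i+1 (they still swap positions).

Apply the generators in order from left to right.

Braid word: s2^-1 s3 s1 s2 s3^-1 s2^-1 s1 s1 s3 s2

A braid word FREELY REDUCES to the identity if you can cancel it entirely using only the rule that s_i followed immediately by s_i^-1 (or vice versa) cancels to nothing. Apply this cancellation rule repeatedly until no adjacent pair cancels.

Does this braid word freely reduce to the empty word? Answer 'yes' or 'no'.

Answer: no

Derivation:
Gen 1 (s2^-1): push. Stack: [s2^-1]
Gen 2 (s3): push. Stack: [s2^-1 s3]
Gen 3 (s1): push. Stack: [s2^-1 s3 s1]
Gen 4 (s2): push. Stack: [s2^-1 s3 s1 s2]
Gen 5 (s3^-1): push. Stack: [s2^-1 s3 s1 s2 s3^-1]
Gen 6 (s2^-1): push. Stack: [s2^-1 s3 s1 s2 s3^-1 s2^-1]
Gen 7 (s1): push. Stack: [s2^-1 s3 s1 s2 s3^-1 s2^-1 s1]
Gen 8 (s1): push. Stack: [s2^-1 s3 s1 s2 s3^-1 s2^-1 s1 s1]
Gen 9 (s3): push. Stack: [s2^-1 s3 s1 s2 s3^-1 s2^-1 s1 s1 s3]
Gen 10 (s2): push. Stack: [s2^-1 s3 s1 s2 s3^-1 s2^-1 s1 s1 s3 s2]
Reduced word: s2^-1 s3 s1 s2 s3^-1 s2^-1 s1 s1 s3 s2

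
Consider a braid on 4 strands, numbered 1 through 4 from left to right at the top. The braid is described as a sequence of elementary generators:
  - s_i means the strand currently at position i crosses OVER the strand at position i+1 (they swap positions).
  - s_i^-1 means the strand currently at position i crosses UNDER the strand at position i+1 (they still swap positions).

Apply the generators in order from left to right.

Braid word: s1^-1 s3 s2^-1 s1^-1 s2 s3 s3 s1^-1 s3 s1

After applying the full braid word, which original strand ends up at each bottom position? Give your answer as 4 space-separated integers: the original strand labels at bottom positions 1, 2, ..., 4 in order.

Answer: 4 1 3 2

Derivation:
Gen 1 (s1^-1): strand 1 crosses under strand 2. Perm now: [2 1 3 4]
Gen 2 (s3): strand 3 crosses over strand 4. Perm now: [2 1 4 3]
Gen 3 (s2^-1): strand 1 crosses under strand 4. Perm now: [2 4 1 3]
Gen 4 (s1^-1): strand 2 crosses under strand 4. Perm now: [4 2 1 3]
Gen 5 (s2): strand 2 crosses over strand 1. Perm now: [4 1 2 3]
Gen 6 (s3): strand 2 crosses over strand 3. Perm now: [4 1 3 2]
Gen 7 (s3): strand 3 crosses over strand 2. Perm now: [4 1 2 3]
Gen 8 (s1^-1): strand 4 crosses under strand 1. Perm now: [1 4 2 3]
Gen 9 (s3): strand 2 crosses over strand 3. Perm now: [1 4 3 2]
Gen 10 (s1): strand 1 crosses over strand 4. Perm now: [4 1 3 2]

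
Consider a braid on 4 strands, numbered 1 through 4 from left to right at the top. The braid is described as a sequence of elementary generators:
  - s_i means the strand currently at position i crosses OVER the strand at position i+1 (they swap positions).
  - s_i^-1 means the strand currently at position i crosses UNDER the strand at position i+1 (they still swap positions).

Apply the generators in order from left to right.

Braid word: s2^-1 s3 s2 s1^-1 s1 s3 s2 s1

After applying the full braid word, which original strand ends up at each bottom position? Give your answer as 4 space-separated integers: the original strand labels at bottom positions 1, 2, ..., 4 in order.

Answer: 2 1 4 3

Derivation:
Gen 1 (s2^-1): strand 2 crosses under strand 3. Perm now: [1 3 2 4]
Gen 2 (s3): strand 2 crosses over strand 4. Perm now: [1 3 4 2]
Gen 3 (s2): strand 3 crosses over strand 4. Perm now: [1 4 3 2]
Gen 4 (s1^-1): strand 1 crosses under strand 4. Perm now: [4 1 3 2]
Gen 5 (s1): strand 4 crosses over strand 1. Perm now: [1 4 3 2]
Gen 6 (s3): strand 3 crosses over strand 2. Perm now: [1 4 2 3]
Gen 7 (s2): strand 4 crosses over strand 2. Perm now: [1 2 4 3]
Gen 8 (s1): strand 1 crosses over strand 2. Perm now: [2 1 4 3]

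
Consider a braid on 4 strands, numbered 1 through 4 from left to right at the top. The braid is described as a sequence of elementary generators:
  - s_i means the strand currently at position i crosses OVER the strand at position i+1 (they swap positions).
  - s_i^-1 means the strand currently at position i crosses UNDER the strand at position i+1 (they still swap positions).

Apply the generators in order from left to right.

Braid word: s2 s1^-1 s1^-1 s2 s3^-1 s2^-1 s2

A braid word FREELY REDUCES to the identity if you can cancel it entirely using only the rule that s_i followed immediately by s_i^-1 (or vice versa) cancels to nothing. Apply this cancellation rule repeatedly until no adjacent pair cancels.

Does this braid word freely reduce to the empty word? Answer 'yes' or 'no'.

Gen 1 (s2): push. Stack: [s2]
Gen 2 (s1^-1): push. Stack: [s2 s1^-1]
Gen 3 (s1^-1): push. Stack: [s2 s1^-1 s1^-1]
Gen 4 (s2): push. Stack: [s2 s1^-1 s1^-1 s2]
Gen 5 (s3^-1): push. Stack: [s2 s1^-1 s1^-1 s2 s3^-1]
Gen 6 (s2^-1): push. Stack: [s2 s1^-1 s1^-1 s2 s3^-1 s2^-1]
Gen 7 (s2): cancels prior s2^-1. Stack: [s2 s1^-1 s1^-1 s2 s3^-1]
Reduced word: s2 s1^-1 s1^-1 s2 s3^-1

Answer: no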